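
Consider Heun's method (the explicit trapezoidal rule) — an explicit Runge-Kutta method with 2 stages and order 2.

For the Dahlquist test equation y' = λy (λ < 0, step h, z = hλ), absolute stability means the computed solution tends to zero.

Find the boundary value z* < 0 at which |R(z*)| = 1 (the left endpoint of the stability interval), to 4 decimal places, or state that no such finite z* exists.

Set f=λy, z=hλ:
  order 2, 2-stage ⇒ R(z)=1+z+z^2/2
  (e.g. R(-1.54)=0.64580, |R|=0.64580)

Need |R(x)|<1, x<0.
x=-1.54: |R|=0.6458
|R(-1.12)|=0.5072 |R(-1.08)|=0.5032 |R(-0.6)|=0.5800
Bisect:
  x_lo=-2.5904 |R|=1.7647  x_hi=-0.3166 |R|=0.7335
  mid=-1.45349 |R|=0.60282 →hi
  mid=-2.02194 |R|=1.02218 →lo
  mid=-1.73771 |R|=0.77211 →hi
  mid=-1.87983 |R|=0.88705 →hi
  mid=-1.95088 |R|=0.95209 →hi
  mid=-1.98641 |R|=0.98650 →hi
  mid=-2.00418 |R|=1.00419 →lo
  mid=-1.99529 |R|=0.99531 →hi
  mid=-1.99974 |R|=0.99974 →hi
  ...
  [-2.00001,-1.99987] ⇒ x*=-2.0000
So |R|<1 on (-2.0000, 0).

left endpoint -2.0000.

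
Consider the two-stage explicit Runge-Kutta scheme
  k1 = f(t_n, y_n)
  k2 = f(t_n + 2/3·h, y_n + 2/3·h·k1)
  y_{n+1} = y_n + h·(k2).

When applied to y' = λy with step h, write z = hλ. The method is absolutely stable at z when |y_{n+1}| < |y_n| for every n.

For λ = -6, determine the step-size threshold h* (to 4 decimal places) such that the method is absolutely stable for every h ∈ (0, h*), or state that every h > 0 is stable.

On y'=λy, z=hλ:
  k1=λy_n ⇒ h·k1=z·y_n;  k2=λ(1+2/3z)y_n ⇒ h·k2=z(1+2/3z)y_n
  y_{n+1}/y_n = 1 + z(1+2/3z) = 1 + z + 2/3z²
  ⇒ R(z) = 1 + z + 2/3z².

Boundary: |R(x)|=1, x<0.
x=-0.46: |R|=0.6811
R=1: x+2/3x²=0 ⇒ x=−3/2=-1.5000; min R=1−1/(4·2/3)=0.6250>−1
Confirm numerically:
  x=-1.210: |R|=0.76607 <1
  x=-1.047: |R|=0.68381 <1
  x=-1.019: |R|=0.67324 <1
  x=-0.914: |R|=0.64293 <1
  x=-1.870: |R|=1.46127 >1
  x=-1.849: |R|=1.43020 >1
  x=-1.733: |R|=1.26919 >1
So |R|<1 on (-1.5000, 0).

(-1.5000,0); λ=-6 ⇒ h* = (3/2)/6 = 0.2500.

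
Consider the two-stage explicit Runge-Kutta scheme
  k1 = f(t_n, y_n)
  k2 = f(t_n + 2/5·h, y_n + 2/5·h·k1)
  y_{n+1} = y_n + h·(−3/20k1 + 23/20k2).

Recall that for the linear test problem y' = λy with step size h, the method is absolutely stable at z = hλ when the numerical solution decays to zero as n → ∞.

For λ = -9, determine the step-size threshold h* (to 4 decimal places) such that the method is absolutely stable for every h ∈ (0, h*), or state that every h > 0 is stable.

(-2.1739,0); λ=-9 ⇒ h* = (50/23)/9 = 0.2415.

On y'=λy, z=hλ:
  k1=λy_n ⇒ h·k1=z·y_n;  k2=λ(1+2/5z)y_n ⇒ h·k2=z(1+2/5z)y_n
  y_{n+1}/y_n = 1 − 3/20z + 23/20z(1+2/5z) = 1 + z + 23/50z²
  R(z) = 1 + z + 23/50z².

Find x<0 with |R(x)|<1.
x=-1.76: |R|=0.6649
R=1: x+23/50x²=0 ⇒ x=−50/23=-2.1739; min R=1−1/(4·23/50)=0.4565>−1
Confirm numerically:
  x=-1.980: |R|=0.82338 <1
  x=-1.769: |R|=0.67051 <1
  x=-1.265: |R|=0.47110 <1
  x=-2.584: |R|=1.48745 >1
  x=-2.487: |R|=1.35818 >1
Stable set (-2.1739, 0).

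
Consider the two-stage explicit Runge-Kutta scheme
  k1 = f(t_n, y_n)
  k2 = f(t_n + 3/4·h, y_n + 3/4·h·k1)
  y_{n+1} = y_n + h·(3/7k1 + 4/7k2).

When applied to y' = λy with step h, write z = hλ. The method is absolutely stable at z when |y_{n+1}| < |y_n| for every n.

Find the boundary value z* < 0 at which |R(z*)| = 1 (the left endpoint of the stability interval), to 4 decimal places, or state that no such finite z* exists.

Set f=λy, z=hλ:
  k1=λy_n ⇒ h·k1=z·y_n;  k2=λ(1+3/4z)y_n ⇒ h·k2=z(1+3/4z)y_n
  y_{n+1}/y_n = 1 + 3/7z + 4/7z(1+3/4z) = 1 + z + 3/7z²
  Hence R(z) = 1 + z + 3/7z².

Need |R(x)|<1, x<0.
x=-0.61: |R|=0.5495
R=1: x+3/7x²=0 ⇒ x=−7/3=-2.3333; min R=1−1/(4·3/7)=0.4167>−1
Confirm numerically:
  x=-2.139: |R|=0.82185 <1
  x=-1.579: |R|=0.48953 <1
  x=-1.439: |R|=0.44845 <1
  x=-2.872: |R|=1.66302 >1
  x=-2.793: |R|=1.55022 >1
  x=-2.398: |R|=1.06646 >1
Stable set (-2.3333, 0).

z* = -2.3333.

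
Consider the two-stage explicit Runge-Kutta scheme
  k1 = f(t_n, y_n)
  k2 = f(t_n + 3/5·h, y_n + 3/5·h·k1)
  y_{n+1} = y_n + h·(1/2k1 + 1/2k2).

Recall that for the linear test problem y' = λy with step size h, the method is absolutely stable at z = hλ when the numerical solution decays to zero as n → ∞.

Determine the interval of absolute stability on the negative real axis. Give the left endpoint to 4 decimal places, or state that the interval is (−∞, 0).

z∈(-3.3333,0).

On y'=λy, z=hλ:
  k1=λy_n ⇒ h·k1=z·y_n;  k2=λ(1+3/5z)y_n ⇒ h·k2=z(1+3/5z)y_n
  y_{n+1}/y_n = 1 + 1/2z + 1/2z(1+3/5z) = 1 + z + 3/10z²
  Hence R(z) = 1 + z + 3/10z².

Solve |R(x)|<1 on ℝ⁻.
x=-0.75: |R|=0.4187
R=1: x+3/10x²=0 ⇒ x=−10/3=-3.3333; min R=1−1/(4·3/10)=0.1667>−1
Confirm numerically:
  x=-2.759: |R|=0.52462 <1
  x=-2.171: |R|=0.24297 <1
  x=-1.472: |R|=0.17804 <1
  x=-1.366: |R|=0.19379 <1
  x=-3.714: |R|=1.42414 >1
  x=-3.580: |R|=1.26492 >1
Stable set (-3.3333, 0).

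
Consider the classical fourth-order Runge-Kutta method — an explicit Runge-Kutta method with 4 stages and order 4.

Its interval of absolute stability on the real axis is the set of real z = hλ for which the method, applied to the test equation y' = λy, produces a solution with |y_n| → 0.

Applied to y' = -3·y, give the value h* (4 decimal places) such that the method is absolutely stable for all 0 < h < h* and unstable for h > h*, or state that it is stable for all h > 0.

With y'=λy (z=hλ):
  order 4, 4-stage ⇒ R(z)=1+z+z^2/2+z^3/6+z^4/24
  (e.g. R(-0.57)=0.56598, |R|=0.56598)

Boundary: |R(x)|=1, x<0.
x=-0.57: |R|=0.5660
|R(-2.79)|=1.0071 |R(-1.06)|=0.3559 |R(-0.73)|=0.4834
Bisect:
  x_lo=-3.2548 |R|=1.9715  x_hi=-0.0985 |R|=0.9062
  mid=-1.67665 |R|=0.27265 →hi
  mid=-2.46574 |R|=0.61584 →hi
  mid=-2.86029 |R|=1.11909 →lo
  mid=-2.66302 |R|=0.83076 →hi
  mid=-2.76165 |R|=0.96494 →hi
  mid=-2.81097 |R|=1.03941 →lo
  mid=-2.78631 |R|=1.00154 →lo
  mid=-2.77398 |R|=0.98308 →hi
  mid=-2.78015 |R|=0.99227 →hi
  mid=-2.78323 |R|=0.99689 →hi
  ...
  [-2.78535,-2.78516] ⇒ x*=-2.7853
So |R|<1 on (-2.7853, 0).

(-2.7853,0); λ=-3 ⇒ h* = 0.9284.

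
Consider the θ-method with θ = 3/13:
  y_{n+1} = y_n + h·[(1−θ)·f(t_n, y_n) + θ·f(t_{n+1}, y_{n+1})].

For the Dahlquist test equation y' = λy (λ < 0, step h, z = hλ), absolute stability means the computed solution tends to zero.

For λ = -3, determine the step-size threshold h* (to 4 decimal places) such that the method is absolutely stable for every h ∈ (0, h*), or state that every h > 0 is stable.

(-3.7143,0); λ=-3 ⇒ h* = (26/7)/3 = 1.2381.

Set f=λy, z=hλ:
  y_{n+1} = y_n + z·[10/13·y_n + 3/13·y_{n+1}] ⇒ (1 − 3/13z)y_{n+1} = (1 + 10/13z)y_n
  so R(z) = (1 + 10/13z)/(1 − 3/13z).

Find x<0 with |R(x)|<1.
x=-0.91: |R|=0.2479
R=−1: 1+10/13x = −1+3/13x ⇒ -7/13x=2 ⇒ x=2/(-7/13)=-3.7143
Confirm numerically:
  x=-3.569: |R|=0.95710 <1
  x=-3.500: |R|=0.93617 <1
  x=-3.294: |R|=0.87143 <1
  x=-2.358: |R|=0.52705 <1
  x=-4.284: |R|=1.15426 >1
  x=-4.180: |R|=1.12764 >1
  x=-3.789: |R|=1.02146 >1
Interval (-3.7143, 0).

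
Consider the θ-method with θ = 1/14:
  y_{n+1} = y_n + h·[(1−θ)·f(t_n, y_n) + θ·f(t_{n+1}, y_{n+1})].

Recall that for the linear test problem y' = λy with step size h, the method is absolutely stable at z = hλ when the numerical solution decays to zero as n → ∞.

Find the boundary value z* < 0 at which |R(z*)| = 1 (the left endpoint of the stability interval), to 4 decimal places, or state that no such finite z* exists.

With y'=λy (z=hλ):
  y_{n+1} = y_n + z·[13/14·y_n + 1/14·y_{n+1}] ⇒ (1 − 1/14z)y_{n+1} = (1 + 13/14z)y_n
  ⇒ R(z) = (1 + 13/14z)/(1 − 1/14z).

Solve |R(x)|<1 on ℝ⁻.
x=-0.67: |R|=0.3606
R=−1: 1+13/14x = −1+1/14x ⇒ -6/7x=2 ⇒ x=2/(-6/7)=-2.3333
Confirm numerically:
  x=-2.044: |R|=0.78360 <1
  x=-1.947: |R|=0.70929 <1
  x=-1.560: |R|=0.40360 <1
  x=-2.711: |R|=1.27120 >1
  x=-2.420: |R|=1.06334 >1
Stable set (-2.3333, 0).

left endpoint -2.3333.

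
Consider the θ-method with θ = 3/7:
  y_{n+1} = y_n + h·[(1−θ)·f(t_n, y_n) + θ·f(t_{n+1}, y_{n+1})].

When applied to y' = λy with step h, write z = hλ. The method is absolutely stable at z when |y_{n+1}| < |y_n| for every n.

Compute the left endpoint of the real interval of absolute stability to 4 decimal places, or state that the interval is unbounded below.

Set f=λy, z=hλ:
  y_{n+1} = y_n + z·[4/7·y_n + 3/7·y_{n+1}] ⇒ (1 − 3/7z)y_{n+1} = (1 + 4/7z)y_n
  Hence R(z) = (1 + 4/7z)/(1 − 3/7z).

Boundary: |R(x)|=1, x<0.
x=-1.37: |R|=0.1368
R=−1: 1+4/7x = −1+3/7x ⇒ -1/7x=2 ⇒ x=2/(-1/7)=-14.0000
Confirm numerically:
  x=-12.228: |R|=0.95944 <1
  x=-10.080: |R|=0.89474 <1
  x=-7.178: |R|=0.76092 <1
  x=-5.969: |R|=0.67756 <1
  x=-14.442: |R|=1.00878 >1
  x=-14.297: |R|=1.00595 >1
  x=-14.289: |R|=1.00580 >1
Interval (-14.0000, 0).

left endpoint -14.0000.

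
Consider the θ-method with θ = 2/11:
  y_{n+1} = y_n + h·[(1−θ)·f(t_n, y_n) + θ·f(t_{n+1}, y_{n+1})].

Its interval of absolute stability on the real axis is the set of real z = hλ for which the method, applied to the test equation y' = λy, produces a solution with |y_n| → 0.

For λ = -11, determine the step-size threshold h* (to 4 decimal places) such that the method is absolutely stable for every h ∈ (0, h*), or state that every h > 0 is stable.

With y'=λy (z=hλ):
  y_{n+1} = y_n + z·[9/11·y_n + 2/11·y_{n+1}] ⇒ (1 − 2/11z)y_{n+1} = (1 + 9/11z)y_n
  R(z) = (1 + 9/11z)/(1 − 2/11z).

Need |R(x)|<1, x<0.
x=-1.13: |R|=0.0626
R=−1: 1+9/11x = −1+2/11x ⇒ -7/11x=2 ⇒ x=2/(-7/11)=-3.1429
Confirm numerically:
  x=-2.885: |R|=0.89237 <1
  x=-2.536: |R|=0.73569 <1
  x=-2.404: |R|=0.67282 <1
  x=-2.143: |R|=0.54213 <1
  x=-3.283: |R|=1.05585 >1
  x=-3.204: |R|=1.02459 >1
Interval (-3.1429, 0).

(-3.1429,0); λ=-11 ⇒ h* = (22/7)/11 = 0.2857.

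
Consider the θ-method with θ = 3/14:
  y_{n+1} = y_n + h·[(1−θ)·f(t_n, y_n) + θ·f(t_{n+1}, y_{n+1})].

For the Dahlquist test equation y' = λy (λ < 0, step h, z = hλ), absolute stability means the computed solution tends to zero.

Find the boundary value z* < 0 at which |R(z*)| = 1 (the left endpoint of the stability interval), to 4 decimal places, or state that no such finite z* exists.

left endpoint -3.5000.

Set f=λy, z=hλ:
  y_{n+1} = y_n + z·[11/14·y_n + 3/14·y_{n+1}] ⇒ (1 − 3/14z)y_{n+1} = (1 + 11/14z)y_n
  ⇒ R(z) = (1 + 11/14z)/(1 − 3/14z).

Need |R(x)|<1, x<0.
x=-0.46: |R|=0.5813
R=−1: 1+11/14x = −1+3/14x ⇒ -4/7x=2 ⇒ x=2/(-4/7)=-3.5000
Confirm numerically:
  x=-3.251: |R|=0.91614 <1
  x=-2.447: |R|=0.60527 <1
  x=-2.379: |R|=0.57572 <1
  x=-3.955: |R|=1.14073 >1
  x=-3.762: |R|=1.08289 >1
  x=-3.759: |R|=1.08197 >1
Stable set (-3.5000, 0).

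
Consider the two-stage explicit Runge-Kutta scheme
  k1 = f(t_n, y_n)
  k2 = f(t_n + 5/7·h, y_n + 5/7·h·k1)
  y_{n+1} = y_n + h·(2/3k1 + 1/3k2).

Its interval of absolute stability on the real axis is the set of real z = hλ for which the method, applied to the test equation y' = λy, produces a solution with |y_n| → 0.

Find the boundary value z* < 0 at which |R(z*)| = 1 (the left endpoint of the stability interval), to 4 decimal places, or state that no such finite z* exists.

left endpoint -4.2000.

With y'=λy (z=hλ):
  k1=λy_n ⇒ h·k1=z·y_n;  k2=λ(1+5/7z)y_n ⇒ h·k2=z(1+5/7z)y_n
  y_{n+1}/y_n = 1 + 2/3z + 1/3z(1+5/7z) = 1 + z + 5/21z²
  so R(z) = 1 + z + 5/21z².

Need |R(x)|<1, x<0.
x=-0.65: |R|=0.4506
R=1: x+5/21x²=0 ⇒ x=−21/5=-4.2000; min R=1−1/(4·5/21)=-0.0500>−1
Confirm numerically:
  x=-4.101: |R|=0.90333 <1
  x=-3.827: |R|=0.66013 <1
  x=-2.398: |R|=0.02886 <1
  x=-1.956: |R|=0.04506 <1
  x=-4.694: |R|=1.55210 >1
  x=-4.407: |R|=1.21720 >1
  x=-4.314: |R|=1.11709 >1
Stable set (-4.2000, 0).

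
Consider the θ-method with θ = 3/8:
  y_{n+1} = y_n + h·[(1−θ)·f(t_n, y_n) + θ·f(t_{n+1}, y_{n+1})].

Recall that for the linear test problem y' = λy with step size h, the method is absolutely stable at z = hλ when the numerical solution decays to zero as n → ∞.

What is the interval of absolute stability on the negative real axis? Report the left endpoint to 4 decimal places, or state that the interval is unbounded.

z∈(-8.0000,0).

Set f=λy, z=hλ:
  y_{n+1} = y_n + z·[5/8·y_n + 3/8·y_{n+1}] ⇒ (1 − 3/8z)y_{n+1} = (1 + 5/8z)y_n
  so R(z) = (1 + 5/8z)/(1 − 3/8z).

Find x<0 with |R(x)|<1.
x=-1.56: |R|=0.0158
R=−1: 1+5/8x = −1+3/8x ⇒ -1/4x=2 ⇒ x=2/(-1/4)=-8.0000
Confirm numerically:
  x=-6.441: |R|=0.88588 <1
  x=-6.142: |R|=0.85938 <1
  x=-4.235: |R|=0.63632 <1
  x=-8.545: |R|=1.03241 >1
  x=-8.486: |R|=1.02905 >1
  x=-8.112: |R|=1.00693 >1
So |R|<1 on (-8.0000, 0).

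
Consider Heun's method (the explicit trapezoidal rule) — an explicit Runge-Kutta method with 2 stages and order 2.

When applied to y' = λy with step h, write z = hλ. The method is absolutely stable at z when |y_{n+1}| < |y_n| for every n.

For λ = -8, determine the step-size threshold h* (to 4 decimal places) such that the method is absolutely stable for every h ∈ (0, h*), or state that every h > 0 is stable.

(-2.0000,0); λ=-8 ⇒ h* = 0.2500.

Test eqn y'=λy, z=hλ:
  order 2, 2-stage ⇒ R(z)=1+z+z^2/2
  (e.g. R(-0.38)=0.69220, |R|=0.69220)

Solve |R(x)|<1 on ℝ⁻.
x=-0.38: |R|=0.6922
|R(-1.54)|=0.6458 |R(-0.95)|=0.5012 |R(-0.52)|=0.6152
Bisect:
  x_lo=-2.7916 |R|=2.1048  x_hi=-0.3039 |R|=0.7423
  mid=-1.54770 |R|=0.64999 →hi
  mid=-2.16963 |R|=1.18401 →lo
  mid=-1.85867 |R|=0.86865 →hi
  mid=-2.01415 |R|=1.01425 →lo
  mid=-1.93641 |R|=0.93843 →hi
  mid=-1.97528 |R|=0.97558 →hi
  mid=-1.99471 |R|=0.99473 →hi
  mid=-2.00443 |R|=1.00444 →lo
  mid=-1.99957 |R|=0.99957 →hi
  mid=-2.00200 |R|=1.00200 →lo
  ...
  [-2.00003,-1.99987] ⇒ x*=-2.0000
Interval (-2.0000, 0).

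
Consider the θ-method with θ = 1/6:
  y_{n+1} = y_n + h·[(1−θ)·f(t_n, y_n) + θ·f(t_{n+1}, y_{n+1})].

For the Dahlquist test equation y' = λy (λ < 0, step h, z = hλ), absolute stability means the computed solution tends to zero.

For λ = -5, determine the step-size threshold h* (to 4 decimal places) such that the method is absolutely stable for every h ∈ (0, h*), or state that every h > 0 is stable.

Set f=λy, z=hλ:
  y_{n+1} = y_n + z·[5/6·y_n + 1/6·y_{n+1}] ⇒ (1 − 1/6z)y_{n+1} = (1 + 5/6z)y_n
  R(z) = (1 + 5/6z)/(1 − 1/6z).

Boundary: |R(x)|=1, x<0.
x=-0.37: |R|=0.6515
R=−1: 1+5/6x = −1+1/6x ⇒ -2/3x=2 ⇒ x=2/(-2/3)=-3.0000
Confirm numerically:
  x=-2.833: |R|=0.92437 <1
  x=-2.725: |R|=0.87393 <1
  x=-1.301: |R|=0.06917 <1
  x=-1.237: |R|=0.02556 <1
  x=-3.448: |R|=1.18967 >1
  x=-3.285: |R|=1.12278 >1
  x=-3.188: |R|=1.08185 >1
Stable set (-3.0000, 0).

(-3.0000,0); λ=-5 ⇒ h* = (3)/5 = 0.6000.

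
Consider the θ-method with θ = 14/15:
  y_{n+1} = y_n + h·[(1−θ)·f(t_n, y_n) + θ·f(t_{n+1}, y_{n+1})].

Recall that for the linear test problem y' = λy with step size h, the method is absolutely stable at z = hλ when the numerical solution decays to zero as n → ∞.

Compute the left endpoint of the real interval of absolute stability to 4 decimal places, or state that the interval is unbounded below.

Test eqn y'=λy, z=hλ:
  y_{n+1} = y_n + z·[1/15·y_n + 14/15·y_{n+1}] ⇒ (1 − 14/15z)y_{n+1} = (1 + 1/15z)y_n
  Hence R(z) = (1 + 1/15z)/(1 − 14/15z).

Solve |R(x)|<1 on ℝ⁻.
x=-0.89: |R|=0.5138
x=-2: |R|=0.3023
x=-10: |R|=0.0323
x=-100: |R|=0.0601
θ=14/15≥1/2 ⇒ |1+1/15x|<|1−14/15x| ∀x<0 ⇒ stable on all of ℝ⁻.

unbounded; (−∞, 0).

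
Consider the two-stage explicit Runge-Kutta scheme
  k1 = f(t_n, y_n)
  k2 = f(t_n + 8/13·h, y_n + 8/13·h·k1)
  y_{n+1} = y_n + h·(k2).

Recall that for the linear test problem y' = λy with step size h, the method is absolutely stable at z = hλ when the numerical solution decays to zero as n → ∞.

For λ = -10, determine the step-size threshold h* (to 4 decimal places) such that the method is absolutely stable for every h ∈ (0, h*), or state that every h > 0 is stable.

(-1.6250,0); λ=-10 ⇒ h* = (13/8)/10 = 0.1625.

Test eqn y'=λy, z=hλ:
  k1=λy_n ⇒ h·k1=z·y_n;  k2=λ(1+8/13z)y_n ⇒ h·k2=z(1+8/13z)y_n
  y_{n+1}/y_n = 1 + z(1+8/13z) = 1 + z + 8/13z²
  R(z) = 1 + z + 8/13z².

Boundary: |R(x)|=1, x<0.
x=-0.78: |R|=0.5944
R=1: x+8/13x²=0 ⇒ x=−13/8=-1.6250; min R=1−1/(4·8/13)=0.5938>−1
Confirm numerically:
  x=-1.146: |R|=0.66219 <1
  x=-1.102: |R|=0.64533 <1
  x=-1.020: |R|=0.62025 <1
  x=-0.673: |R|=0.60573 <1
  x=-1.814: |R|=1.21098 >1
  x=-1.766: |R|=1.15323 >1
  x=-1.739: |R|=1.12200 >1
Interval (-1.6250, 0).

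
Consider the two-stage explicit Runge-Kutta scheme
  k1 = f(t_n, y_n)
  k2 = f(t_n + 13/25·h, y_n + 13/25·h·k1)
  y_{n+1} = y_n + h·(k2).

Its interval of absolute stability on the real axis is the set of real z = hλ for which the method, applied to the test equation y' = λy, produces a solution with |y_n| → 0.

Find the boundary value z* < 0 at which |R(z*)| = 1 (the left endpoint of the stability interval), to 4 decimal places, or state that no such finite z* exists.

left endpoint -1.9231.

With y'=λy (z=hλ):
  k1=λy_n ⇒ h·k1=z·y_n;  k2=λ(1+13/25z)y_n ⇒ h·k2=z(1+13/25z)y_n
  y_{n+1}/y_n = 1 + z(1+13/25z) = 1 + z + 13/25z²
  Hence R(z) = 1 + z + 13/25z².

Find x<0 with |R(x)|<1.
x=-1.29: |R|=0.5753
R=1: x+13/25x²=0 ⇒ x=−25/13=-1.9231; min R=1−1/(4·13/25)=0.5192>−1
Confirm numerically:
  x=-1.449: |R|=0.64279 <1
  x=-1.332: |R|=0.59060 <1
  x=-1.103: |R|=0.52964 <1
  x=-0.984: |R|=0.51949 <1
  x=-2.322: |R|=1.48168 >1
  x=-2.050: |R|=1.13530 >1
Stable set (-1.9231, 0).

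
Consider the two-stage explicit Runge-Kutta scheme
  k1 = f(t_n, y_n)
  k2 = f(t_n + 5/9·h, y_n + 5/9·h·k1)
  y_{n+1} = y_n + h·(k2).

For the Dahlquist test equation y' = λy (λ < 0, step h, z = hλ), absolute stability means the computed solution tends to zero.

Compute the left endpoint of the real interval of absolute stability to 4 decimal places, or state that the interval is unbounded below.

z* = -1.8000.

With y'=λy (z=hλ):
  k1=λy_n ⇒ h·k1=z·y_n;  k2=λ(1+5/9z)y_n ⇒ h·k2=z(1+5/9z)y_n
  y_{n+1}/y_n = 1 + z(1+5/9z) = 1 + z + 5/9z²
  Hence R(z) = 1 + z + 5/9z².

Solve |R(x)|<1 on ℝ⁻.
x=-1.57: |R|=0.7994
R=1: x+5/9x²=0 ⇒ x=−9/5=-1.8000; min R=1−1/(4·5/9)=0.5500>−1
Confirm numerically:
  x=-1.435: |R|=0.70901 <1
  x=-1.357: |R|=0.66603 <1
  x=-0.923: |R|=0.55029 <1
  x=-2.223: |R|=1.52240 >1
  x=-2.158: |R|=1.42920 >1
  x=-1.891: |R|=1.09560 >1
So |R|<1 on (-1.8000, 0).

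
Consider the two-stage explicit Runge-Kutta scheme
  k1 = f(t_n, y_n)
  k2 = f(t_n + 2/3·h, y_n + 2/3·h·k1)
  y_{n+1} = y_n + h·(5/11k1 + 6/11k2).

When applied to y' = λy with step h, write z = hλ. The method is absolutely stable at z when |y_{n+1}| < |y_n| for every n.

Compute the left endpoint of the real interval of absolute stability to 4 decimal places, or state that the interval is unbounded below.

left endpoint -2.7500.

Test eqn y'=λy, z=hλ:
  k1=λy_n ⇒ h·k1=z·y_n;  k2=λ(1+2/3z)y_n ⇒ h·k2=z(1+2/3z)y_n
  y_{n+1}/y_n = 1 + 5/11z + 6/11z(1+2/3z) = 1 + z + 4/11z²
  ⇒ R(z) = 1 + z + 4/11z².

Need |R(x)|<1, x<0.
x=-0.97: |R|=0.3721
R=1: x+4/11x²=0 ⇒ x=−11/4=-2.7500; min R=1−1/(4·4/11)=0.3125>−1
Confirm numerically:
  x=-2.451: |R|=0.73351 <1
  x=-2.314: |R|=0.63313 <1
  x=-1.887: |R|=0.40783 <1
  x=-1.280: |R|=0.31578 <1
  x=-3.251: |R|=1.59227 >1
  x=-3.220: |R|=1.55033 >1
  x=-3.036: |R|=1.31574 >1
Interval (-2.7500, 0).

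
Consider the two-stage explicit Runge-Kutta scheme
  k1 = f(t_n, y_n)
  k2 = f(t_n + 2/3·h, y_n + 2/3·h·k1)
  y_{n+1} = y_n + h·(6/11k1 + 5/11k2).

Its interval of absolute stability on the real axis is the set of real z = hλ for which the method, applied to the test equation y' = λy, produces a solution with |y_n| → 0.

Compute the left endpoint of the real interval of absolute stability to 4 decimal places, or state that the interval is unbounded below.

Test eqn y'=λy, z=hλ:
  k1=λy_n ⇒ h·k1=z·y_n;  k2=λ(1+2/3z)y_n ⇒ h·k2=z(1+2/3z)y_n
  y_{n+1}/y_n = 1 + 6/11z + 5/11z(1+2/3z) = 1 + z + 10/33z²
  so R(z) = 1 + z + 10/33z².

Find x<0 with |R(x)|<1.
x=-1.73: |R|=0.1769
R=1: x+10/33x²=0 ⇒ x=−33/10=-3.3000; min R=1−1/(4·10/33)=0.1750>−1
Confirm numerically:
  x=-3.266: |R|=0.96635 <1
  x=-2.385: |R|=0.33870 <1
  x=-1.979: |R|=0.20780 <1
  x=-1.802: |R|=0.18200 <1
  x=-3.833: |R|=1.61909 >1
  x=-3.716: |R|=1.46844 >1
  x=-3.536: |R|=1.25288 >1
So |R|<1 on (-3.3000, 0).

z* = -3.3000.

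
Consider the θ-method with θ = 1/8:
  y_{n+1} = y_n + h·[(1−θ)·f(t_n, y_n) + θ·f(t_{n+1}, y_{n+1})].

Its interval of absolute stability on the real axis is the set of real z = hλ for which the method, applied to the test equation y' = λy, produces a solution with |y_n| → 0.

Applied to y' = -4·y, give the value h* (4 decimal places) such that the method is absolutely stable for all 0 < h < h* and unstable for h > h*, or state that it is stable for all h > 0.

(-2.6667,0); λ=-4 ⇒ h* = (8/3)/4 = 0.6667.

Test eqn y'=λy, z=hλ:
  y_{n+1} = y_n + z·[7/8·y_n + 1/8·y_{n+1}] ⇒ (1 − 1/8z)y_{n+1} = (1 + 7/8z)y_n
  so R(z) = (1 + 7/8z)/(1 − 1/8z).

Boundary: |R(x)|=1, x<0.
x=-1.06: |R|=0.0640
R=−1: 1+7/8x = −1+1/8x ⇒ -3/4x=2 ⇒ x=2/(-3/4)=-2.6667
Confirm numerically:
  x=-2.154: |R|=0.69707 <1
  x=-2.142: |R|=0.68961 <1
  x=-1.678: |R|=0.38706 <1
  x=-1.188: |R|=0.03439 <1
  x=-2.800: |R|=1.07407 >1
  x=-2.741: |R|=1.04152 >1
Interval (-2.6667, 0).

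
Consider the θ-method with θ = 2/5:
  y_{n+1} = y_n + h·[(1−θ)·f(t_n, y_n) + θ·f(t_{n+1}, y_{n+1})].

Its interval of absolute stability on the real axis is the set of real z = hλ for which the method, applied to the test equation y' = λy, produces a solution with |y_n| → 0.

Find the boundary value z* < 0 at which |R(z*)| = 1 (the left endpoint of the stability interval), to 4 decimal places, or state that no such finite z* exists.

left endpoint -10.0000.

Set f=λy, z=hλ:
  y_{n+1} = y_n + z·[3/5·y_n + 2/5·y_{n+1}] ⇒ (1 − 2/5z)y_{n+1} = (1 + 3/5z)y_n
  R(z) = (1 + 3/5z)/(1 − 2/5z).

Solve |R(x)|<1 on ℝ⁻.
x=-0.31: |R|=0.7242
R=−1: 1+3/5x = −1+2/5x ⇒ -1/5x=2 ⇒ x=2/(-1/5)=-10.0000
Confirm numerically:
  x=-9.687: |R|=0.98716 <1
  x=-9.312: |R|=0.97088 <1
  x=-6.754: |R|=0.82462 <1
  x=-6.391: |R|=0.79704 <1
  x=-10.295: |R|=1.01153 >1
  x=-10.184: |R|=1.00725 >1
  x=-10.050: |R|=1.00199 >1
So |R|<1 on (-10.0000, 0).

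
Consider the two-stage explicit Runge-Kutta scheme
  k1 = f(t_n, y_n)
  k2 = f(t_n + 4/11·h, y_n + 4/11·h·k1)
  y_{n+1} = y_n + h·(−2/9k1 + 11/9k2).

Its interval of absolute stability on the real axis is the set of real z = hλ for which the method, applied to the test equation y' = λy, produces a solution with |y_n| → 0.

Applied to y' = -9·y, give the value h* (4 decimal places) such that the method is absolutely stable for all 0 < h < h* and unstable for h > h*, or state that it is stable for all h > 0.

(-2.2500,0); λ=-9 ⇒ h* = (9/4)/9 = 0.2500.

With y'=λy (z=hλ):
  k1=λy_n ⇒ h·k1=z·y_n;  k2=λ(1+4/11z)y_n ⇒ h·k2=z(1+4/11z)y_n
  y_{n+1}/y_n = 1 − 2/9z + 11/9z(1+4/11z) = 1 + z + 4/9z²
  so R(z) = 1 + z + 4/9z².

Find x<0 with |R(x)|<1.
x=-1.22: |R|=0.4415
R=1: x+4/9x²=0 ⇒ x=−9/4=-2.2500; min R=1−1/(4·4/9)=0.4375>−1
Confirm numerically:
  x=-2.127: |R|=0.88372 <1
  x=-1.499: |R|=0.49967 <1
  x=-1.251: |R|=0.44456 <1
  x=-2.571: |R|=1.36680 >1
  x=-2.567: |R|=1.36166 >1
Interval (-2.2500, 0).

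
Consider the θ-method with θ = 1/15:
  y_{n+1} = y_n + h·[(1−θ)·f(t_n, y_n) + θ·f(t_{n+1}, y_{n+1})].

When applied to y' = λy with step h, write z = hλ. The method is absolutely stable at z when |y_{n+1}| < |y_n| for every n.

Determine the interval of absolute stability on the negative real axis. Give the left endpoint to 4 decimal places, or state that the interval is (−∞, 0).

Set f=λy, z=hλ:
  y_{n+1} = y_n + z·[14/15·y_n + 1/15·y_{n+1}] ⇒ (1 − 1/15z)y_{n+1} = (1 + 14/15z)y_n
  so R(z) = (1 + 14/15z)/(1 − 1/15z).

Boundary: |R(x)|=1, x<0.
x=-1.63: |R|=0.4702
R=−1: 1+14/15x = −1+1/15x ⇒ -13/15x=2 ⇒ x=2/(-13/15)=-2.3077
Confirm numerically:
  x=-1.990: |R|=0.75692 <1
  x=-1.358: |R|=0.24526 <1
  x=-1.050: |R|=0.01869 <1
  x=-1.041: |R|=0.02656 <1
  x=-2.840: |R|=1.38789 >1
  x=-2.759: |R|=1.33037 >1
  x=-2.552: |R|=1.18095 >1
Stable set (-2.3077, 0).

z∈(-2.3077,0).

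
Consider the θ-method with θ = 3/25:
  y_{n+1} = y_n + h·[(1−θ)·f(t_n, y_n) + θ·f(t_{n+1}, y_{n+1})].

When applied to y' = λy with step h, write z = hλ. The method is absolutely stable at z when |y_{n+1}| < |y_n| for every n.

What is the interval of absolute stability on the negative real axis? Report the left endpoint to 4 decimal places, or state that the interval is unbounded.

z∈(-2.6316,0).

Set f=λy, z=hλ:
  y_{n+1} = y_n + z·[22/25·y_n + 3/25·y_{n+1}] ⇒ (1 − 3/25z)y_{n+1} = (1 + 22/25z)y_n
  ⇒ R(z) = (1 + 22/25z)/(1 − 3/25z).

Need |R(x)|<1, x<0.
x=-1.05: |R|=0.0675
R=−1: 1+22/25x = −1+3/25x ⇒ -19/25x=2 ⇒ x=2/(-19/25)=-2.6316
Confirm numerically:
  x=-2.117: |R|=0.68814 <1
  x=-1.597: |R|=0.34017 <1
  x=-1.188: |R|=0.03977 <1
  x=-3.009: |R|=1.21074 >1
  x=-2.667: |R|=1.02039 >1
  x=-2.666: |R|=1.01982 >1
So |R|<1 on (-2.6316, 0).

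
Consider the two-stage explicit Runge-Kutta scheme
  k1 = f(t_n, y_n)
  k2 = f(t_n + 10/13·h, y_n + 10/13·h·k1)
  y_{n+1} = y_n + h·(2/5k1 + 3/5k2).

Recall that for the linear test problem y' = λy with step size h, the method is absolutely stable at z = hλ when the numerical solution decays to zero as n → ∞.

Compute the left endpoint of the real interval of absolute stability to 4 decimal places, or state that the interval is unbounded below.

Test eqn y'=λy, z=hλ:
  k1=λy_n ⇒ h·k1=z·y_n;  k2=λ(1+10/13z)y_n ⇒ h·k2=z(1+10/13z)y_n
  y_{n+1}/y_n = 1 + 2/5z + 3/5z(1+10/13z) = 1 + z + 6/13z²
  so R(z) = 1 + z + 6/13z².

Find x<0 with |R(x)|<1.
x=-1.44: |R|=0.5170
R=1: x+6/13x²=0 ⇒ x=−13/6=-2.1667; min R=1−1/(4·6/13)=0.4583>−1
Confirm numerically:
  x=-2.043: |R|=0.88339 <1
  x=-1.779: |R|=0.68170 <1
  x=-1.405: |R|=0.50609 <1
  x=-2.514: |R|=1.40301 >1
  x=-2.275: |R|=1.11375 >1
Interval (-2.1667, 0).

z* = -2.1667.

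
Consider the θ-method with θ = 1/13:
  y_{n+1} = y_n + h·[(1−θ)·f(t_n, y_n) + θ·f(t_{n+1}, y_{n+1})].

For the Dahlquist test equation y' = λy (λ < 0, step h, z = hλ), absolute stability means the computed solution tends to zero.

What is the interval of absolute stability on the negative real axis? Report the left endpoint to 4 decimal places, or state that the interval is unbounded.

On y'=λy, z=hλ:
  y_{n+1} = y_n + z·[12/13·y_n + 1/13·y_{n+1}] ⇒ (1 − 1/13z)y_{n+1} = (1 + 12/13z)y_n
  ⇒ R(z) = (1 + 12/13z)/(1 − 1/13z).

Boundary: |R(x)|=1, x<0.
x=-0.44: |R|=0.5744
R=−1: 1+12/13x = −1+1/13x ⇒ -11/13x=2 ⇒ x=2/(-11/13)=-2.3636
Confirm numerically:
  x=-1.861: |R|=0.62795 <1
  x=-1.758: |R|=0.54858 <1
  x=-1.054: |R|=0.02505 <1
  x=-2.952: |R|=1.40572 >1
  x=-2.829: |R|=1.32339 >1
So |R|<1 on (-2.3636, 0).

(-2.3636, 0).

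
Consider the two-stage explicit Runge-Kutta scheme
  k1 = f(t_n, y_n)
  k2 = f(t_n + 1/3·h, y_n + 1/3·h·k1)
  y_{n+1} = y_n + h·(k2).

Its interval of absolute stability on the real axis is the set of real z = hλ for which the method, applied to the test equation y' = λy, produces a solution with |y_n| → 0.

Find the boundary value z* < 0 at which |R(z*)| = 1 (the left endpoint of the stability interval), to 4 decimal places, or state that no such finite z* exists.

left endpoint -3.0000.

On y'=λy, z=hλ:
  k1=λy_n ⇒ h·k1=z·y_n;  k2=λ(1+1/3z)y_n ⇒ h·k2=z(1+1/3z)y_n
  y_{n+1}/y_n = 1 + z(1+1/3z) = 1 + z + 1/3z²
  ⇒ R(z) = 1 + z + 1/3z².

Need |R(x)|<1, x<0.
x=-1.5: |R|=0.2500
R=1: x+1/3x²=0 ⇒ x=−3=-3.0000; min R=1−1/(4·1/3)=0.2500>−1
Confirm numerically:
  x=-2.875: |R|=0.88021 <1
  x=-2.410: |R|=0.52603 <1
  x=-2.292: |R|=0.45909 <1
  x=-2.167: |R|=0.39830 <1
  x=-3.479: |R|=1.55548 >1
  x=-3.331: |R|=1.36752 >1
  x=-3.174: |R|=1.18409 >1
Stable set (-3.0000, 0).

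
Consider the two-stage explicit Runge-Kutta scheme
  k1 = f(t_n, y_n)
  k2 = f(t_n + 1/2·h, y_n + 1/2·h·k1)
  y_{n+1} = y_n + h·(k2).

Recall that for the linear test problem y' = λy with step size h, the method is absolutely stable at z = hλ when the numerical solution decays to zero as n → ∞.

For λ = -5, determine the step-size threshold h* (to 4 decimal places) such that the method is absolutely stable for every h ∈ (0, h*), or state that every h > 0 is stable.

(-2.0000,0); λ=-5 ⇒ h* = (2)/5 = 0.4000.

With y'=λy (z=hλ):
  k1=λy_n ⇒ h·k1=z·y_n;  k2=λ(1+1/2z)y_n ⇒ h·k2=z(1+1/2z)y_n
  y_{n+1}/y_n = 1 + z(1+1/2z) = 1 + z + 1/2z²
  so R(z) = 1 + z + 1/2z².

Need |R(x)|<1, x<0.
x=-1.72: |R|=0.7592
R=1: x+1/2x²=0 ⇒ x=−2=-2.0000; min R=1−1/(4·1/2)=0.5000>−1
Confirm numerically:
  x=-1.718: |R|=0.75776 <1
  x=-1.624: |R|=0.69469 <1
  x=-1.411: |R|=0.58446 <1
  x=-2.545: |R|=1.69351 >1
  x=-2.474: |R|=1.58634 >1
  x=-2.473: |R|=1.58486 >1
So |R|<1 on (-2.0000, 0).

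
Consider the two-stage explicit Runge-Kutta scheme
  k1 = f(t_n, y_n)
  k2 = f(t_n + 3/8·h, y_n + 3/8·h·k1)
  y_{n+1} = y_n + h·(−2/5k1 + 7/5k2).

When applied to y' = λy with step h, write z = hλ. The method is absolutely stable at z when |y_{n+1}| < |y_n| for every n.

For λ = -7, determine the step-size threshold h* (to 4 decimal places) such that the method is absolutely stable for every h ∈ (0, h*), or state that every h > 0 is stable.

With y'=λy (z=hλ):
  k1=λy_n ⇒ h·k1=z·y_n;  k2=λ(1+3/8z)y_n ⇒ h·k2=z(1+3/8z)y_n
  y_{n+1}/y_n = 1 − 2/5z + 7/5z(1+3/8z) = 1 + z + 21/40z²
  so R(z) = 1 + z + 21/40z².

Solve |R(x)|<1 on ℝ⁻.
x=-0.94: |R|=0.5239
R=1: x+21/40x²=0 ⇒ x=−40/21=-1.9048; min R=1−1/(4·21/40)=0.5238>−1
Confirm numerically:
  x=-1.840: |R|=0.93744 <1
  x=-1.690: |R|=0.80945 <1
  x=-0.776: |R|=0.54014 <1
  x=-2.343: |R|=1.53907 >1
  x=-2.337: |R|=1.53032 >1
  x=-2.167: |R|=1.29834 >1
Interval (-1.9048, 0).

(-1.9048,0); λ=-7 ⇒ h* = (40/21)/7 = 0.2721.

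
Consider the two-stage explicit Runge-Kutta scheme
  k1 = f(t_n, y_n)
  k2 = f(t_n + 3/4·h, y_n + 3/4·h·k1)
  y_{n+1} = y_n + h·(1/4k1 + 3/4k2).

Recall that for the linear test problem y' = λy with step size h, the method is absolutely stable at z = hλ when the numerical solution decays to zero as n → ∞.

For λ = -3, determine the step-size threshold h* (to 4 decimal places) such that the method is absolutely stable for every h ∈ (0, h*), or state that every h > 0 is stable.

On y'=λy, z=hλ:
  k1=λy_n ⇒ h·k1=z·y_n;  k2=λ(1+3/4z)y_n ⇒ h·k2=z(1+3/4z)y_n
  y_{n+1}/y_n = 1 + 1/4z + 3/4z(1+3/4z) = 1 + z + 9/16z²
  so R(z) = 1 + z + 9/16z².

Find x<0 with |R(x)|<1.
x=-0.87: |R|=0.5558
R=1: x+9/16x²=0 ⇒ x=−16/9=-1.7778; min R=1−1/(4·9/16)=0.5556>−1
Confirm numerically:
  x=-1.692: |R|=0.91836 <1
  x=-1.275: |R|=0.63941 <1
  x=-0.973: |R|=0.55954 <1
  x=-2.271: |R|=1.63006 >1
  x=-2.196: |R|=1.51661 >1
  x=-2.073: |R|=1.34425 >1
Interval (-1.7778, 0).

(-1.7778,0); λ=-3 ⇒ h* = (16/9)/3 = 0.5926.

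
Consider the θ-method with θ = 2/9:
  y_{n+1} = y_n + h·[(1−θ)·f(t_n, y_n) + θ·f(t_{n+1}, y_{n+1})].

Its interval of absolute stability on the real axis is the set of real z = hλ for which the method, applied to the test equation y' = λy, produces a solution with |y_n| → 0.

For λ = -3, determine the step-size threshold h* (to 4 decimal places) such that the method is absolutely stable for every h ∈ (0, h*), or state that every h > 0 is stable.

Test eqn y'=λy, z=hλ:
  y_{n+1} = y_n + z·[7/9·y_n + 2/9·y_{n+1}] ⇒ (1 − 2/9z)y_{n+1} = (1 + 7/9z)y_n
  Hence R(z) = (1 + 7/9z)/(1 − 2/9z).

Boundary: |R(x)|=1, x<0.
x=-1.22: |R|=0.0402
R=−1: 1+7/9x = −1+2/9x ⇒ -5/9x=2 ⇒ x=2/(-5/9)=-3.6000
Confirm numerically:
  x=-2.200: |R|=0.47761 <1
  x=-1.999: |R|=0.38414 <1
  x=-1.989: |R|=0.37933 <1
  x=-1.628: |R|=0.19550 <1
  x=-4.128: |R|=1.15299 >1
  x=-3.988: |R|=1.11428 >1
  x=-3.734: |R|=1.04068 >1
Interval (-3.6000, 0).

(-3.6000,0); λ=-3 ⇒ h* = (18/5)/3 = 1.2000.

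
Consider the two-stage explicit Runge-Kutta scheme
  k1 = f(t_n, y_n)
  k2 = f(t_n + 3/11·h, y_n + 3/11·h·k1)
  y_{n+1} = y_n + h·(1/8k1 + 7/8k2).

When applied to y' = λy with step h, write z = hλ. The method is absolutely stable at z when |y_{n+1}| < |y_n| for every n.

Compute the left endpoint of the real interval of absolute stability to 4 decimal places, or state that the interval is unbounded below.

z* = -4.1905.

With y'=λy (z=hλ):
  k1=λy_n ⇒ h·k1=z·y_n;  k2=λ(1+3/11z)y_n ⇒ h·k2=z(1+3/11z)y_n
  y_{n+1}/y_n = 1 + 1/8z + 7/8z(1+3/11z) = 1 + z + 21/88z²
  Hence R(z) = 1 + z + 21/88z².

Solve |R(x)|<1 on ℝ⁻.
x=-0.88: |R|=0.3048
R=1: x+21/88x²=0 ⇒ x=−88/21=-4.1905; min R=1−1/(4·21/88)=-0.0476>−1
Confirm numerically:
  x=-3.641: |R|=0.52257 <1
  x=-3.570: |R|=0.47140 <1
  x=-2.709: |R|=0.04228 <1
  x=-1.876: |R|=0.03615 <1
  x=-4.613: |R|=1.46513 >1
  x=-4.494: |R|=1.32551 >1
  x=-4.234: |R|=1.04398 >1
Stable set (-4.1905, 0).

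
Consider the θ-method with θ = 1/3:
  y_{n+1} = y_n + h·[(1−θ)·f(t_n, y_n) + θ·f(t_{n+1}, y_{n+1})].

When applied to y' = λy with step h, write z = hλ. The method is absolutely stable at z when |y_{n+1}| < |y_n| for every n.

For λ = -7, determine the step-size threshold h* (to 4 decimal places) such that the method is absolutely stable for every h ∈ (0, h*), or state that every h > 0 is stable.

Test eqn y'=λy, z=hλ:
  y_{n+1} = y_n + z·[2/3·y_n + 1/3·y_{n+1}] ⇒ (1 − 1/3z)y_{n+1} = (1 + 2/3z)y_n
  R(z) = (1 + 2/3z)/(1 − 1/3z).

Solve |R(x)|<1 on ℝ⁻.
x=-1.57: |R|=0.0306
R=−1: 1+2/3x = −1+1/3x ⇒ -1/3x=2 ⇒ x=2/(-1/3)=-6.0000
Confirm numerically:
  x=-4.557: |R|=0.80905 <1
  x=-4.116: |R|=0.73524 <1
  x=-3.251: |R|=0.56023 <1
  x=-2.402: |R|=0.33395 <1
  x=-6.558: |R|=1.05838 >1
  x=-6.535: |R|=1.05611 >1
  x=-6.425: |R|=1.04509 >1
Stable set (-6.0000, 0).

(-6.0000,0); λ=-7 ⇒ h* = (6)/7 = 0.8571.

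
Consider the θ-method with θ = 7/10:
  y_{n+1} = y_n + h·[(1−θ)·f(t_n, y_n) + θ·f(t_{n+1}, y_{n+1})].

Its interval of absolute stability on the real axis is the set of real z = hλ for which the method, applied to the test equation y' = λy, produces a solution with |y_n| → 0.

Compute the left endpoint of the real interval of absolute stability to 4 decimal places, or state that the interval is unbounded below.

With y'=λy (z=hλ):
  y_{n+1} = y_n + z·[3/10·y_n + 7/10·y_{n+1}] ⇒ (1 − 7/10z)y_{n+1} = (1 + 3/10z)y_n
  R(z) = (1 + 3/10z)/(1 − 7/10z).

Solve |R(x)|<1 on ℝ⁻.
x=-1.52: |R|=0.2636
x=-2: |R|=0.1667
x=-10: |R|=0.2500
x=-100: |R|=0.4085
θ=7/10≥1/2 ⇒ |1+3/10x|<|1−7/10x| ∀x<0 ⇒ stable on all of ℝ⁻.

interval (−∞, 0).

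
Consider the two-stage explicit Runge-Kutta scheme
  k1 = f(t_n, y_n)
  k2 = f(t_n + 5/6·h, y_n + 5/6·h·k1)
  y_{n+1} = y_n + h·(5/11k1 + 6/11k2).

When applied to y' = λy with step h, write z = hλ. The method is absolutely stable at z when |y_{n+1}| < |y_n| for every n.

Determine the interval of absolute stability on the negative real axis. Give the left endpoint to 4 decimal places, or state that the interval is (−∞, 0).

Test eqn y'=λy, z=hλ:
  k1=λy_n ⇒ h·k1=z·y_n;  k2=λ(1+5/6z)y_n ⇒ h·k2=z(1+5/6z)y_n
  y_{n+1}/y_n = 1 + 5/11z + 6/11z(1+5/6z) = 1 + z + 5/11z²
  R(z) = 1 + z + 5/11z².

Find x<0 with |R(x)|<1.
x=-0.68: |R|=0.5302
R=1: x+5/11x²=0 ⇒ x=−11/5=-2.2000; min R=1−1/(4·5/11)=0.4500>−1
Confirm numerically:
  x=-1.825: |R|=0.68892 <1
  x=-1.766: |R|=0.65162 <1
  x=-0.928: |R|=0.46345 <1
  x=-2.452: |R|=1.28087 >1
  x=-2.432: |R|=1.25647 >1
  x=-2.314: |R|=1.11991 >1
Interval (-2.2000, 0).

(-2.2000, 0).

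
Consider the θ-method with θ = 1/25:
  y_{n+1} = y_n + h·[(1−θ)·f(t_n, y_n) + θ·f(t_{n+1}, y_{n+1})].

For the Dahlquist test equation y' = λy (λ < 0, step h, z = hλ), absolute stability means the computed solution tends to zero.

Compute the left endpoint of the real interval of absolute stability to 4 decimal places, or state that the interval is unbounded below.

z* = -2.1739.

With y'=λy (z=hλ):
  y_{n+1} = y_n + z·[24/25·y_n + 1/25·y_{n+1}] ⇒ (1 − 1/25z)y_{n+1} = (1 + 24/25z)y_n
  Hence R(z) = (1 + 24/25z)/(1 − 1/25z).

Boundary: |R(x)|=1, x<0.
x=-0.95: |R|=0.0848
R=−1: 1+24/25x = −1+1/25x ⇒ -23/25x=2 ⇒ x=2/(-23/25)=-2.1739
Confirm numerically:
  x=-1.969: |R|=0.82524 <1
  x=-1.605: |R|=0.50818 <1
  x=-1.174: |R|=0.12134 <1
  x=-2.377: |R|=1.17062 >1
  x=-2.227: |R|=1.04485 >1
So |R|<1 on (-2.1739, 0).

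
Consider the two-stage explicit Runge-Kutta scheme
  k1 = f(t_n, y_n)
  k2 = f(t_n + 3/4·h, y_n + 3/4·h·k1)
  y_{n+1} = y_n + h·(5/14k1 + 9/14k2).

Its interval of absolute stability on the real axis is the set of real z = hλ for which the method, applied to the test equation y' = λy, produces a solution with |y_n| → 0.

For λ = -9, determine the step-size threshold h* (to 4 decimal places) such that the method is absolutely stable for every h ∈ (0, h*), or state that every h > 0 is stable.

(-2.0741,0); λ=-9 ⇒ h* = (56/27)/9 = 0.2305.

With y'=λy (z=hλ):
  k1=λy_n ⇒ h·k1=z·y_n;  k2=λ(1+3/4z)y_n ⇒ h·k2=z(1+3/4z)y_n
  y_{n+1}/y_n = 1 + 5/14z + 9/14z(1+3/4z) = 1 + z + 27/56z²
  so R(z) = 1 + z + 27/56z².

Solve |R(x)|<1 on ℝ⁻.
x=-1.33: |R|=0.5229
R=1: x+27/56x²=0 ⇒ x=−56/27=-2.0741; min R=1−1/(4·27/56)=0.4815>−1
Confirm numerically:
  x=-1.730: |R|=0.71301 <1
  x=-1.546: |R|=0.60638 <1
  x=-1.388: |R|=0.54087 <1
  x=-2.617: |R|=1.68505 >1
  x=-2.226: |R|=1.16305 >1
Interval (-2.0741, 0).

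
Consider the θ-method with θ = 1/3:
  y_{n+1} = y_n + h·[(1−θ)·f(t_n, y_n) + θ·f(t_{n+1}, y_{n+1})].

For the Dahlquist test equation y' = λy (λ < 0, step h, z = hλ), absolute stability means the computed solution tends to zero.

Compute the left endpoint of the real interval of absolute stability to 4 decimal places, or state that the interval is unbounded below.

Test eqn y'=λy, z=hλ:
  y_{n+1} = y_n + z·[2/3·y_n + 1/3·y_{n+1}] ⇒ (1 − 1/3z)y_{n+1} = (1 + 2/3z)y_n
  Hence R(z) = (1 + 2/3z)/(1 − 1/3z).

Solve |R(x)|<1 on ℝ⁻.
x=-0.55: |R|=0.5352
R=−1: 1+2/3x = −1+1/3x ⇒ -1/3x=2 ⇒ x=2/(-1/3)=-6.0000
Confirm numerically:
  x=-4.910: |R|=0.86220 <1
  x=-4.706: |R|=0.83208 <1
  x=-4.602: |R|=0.81610 <1
  x=-4.101: |R|=0.73257 <1
  x=-6.515: |R|=1.05413 >1
  x=-6.284: |R|=1.03059 >1
  x=-6.113: |R|=1.01240 >1
So |R|<1 on (-6.0000, 0).

z* = -6.0000.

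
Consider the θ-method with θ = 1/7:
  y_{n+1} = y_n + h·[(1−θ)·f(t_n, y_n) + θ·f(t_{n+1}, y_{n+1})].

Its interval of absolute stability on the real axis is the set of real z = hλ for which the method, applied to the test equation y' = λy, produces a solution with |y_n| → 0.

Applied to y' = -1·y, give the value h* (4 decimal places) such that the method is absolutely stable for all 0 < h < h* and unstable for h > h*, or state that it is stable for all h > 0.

(-2.8000,0); λ=-1 ⇒ h* = (14/5)/1 = 2.8000.

With y'=λy (z=hλ):
  y_{n+1} = y_n + z·[6/7·y_n + 1/7·y_{n+1}] ⇒ (1 − 1/7z)y_{n+1} = (1 + 6/7z)y_n
  Hence R(z) = (1 + 6/7z)/(1 − 1/7z).

Find x<0 with |R(x)|<1.
x=-1.35: |R|=0.1317
R=−1: 1+6/7x = −1+1/7x ⇒ -5/7x=2 ⇒ x=2/(-5/7)=-2.8000
Confirm numerically:
  x=-2.440: |R|=0.80932 <1
  x=-1.841: |R|=0.45764 <1
  x=-1.339: |R|=0.12400 <1
  x=-1.296: |R|=0.09354 <1
  x=-3.164: |R|=1.17906 >1
  x=-3.081: |R|=1.13937 >1
  x=-2.975: |R|=1.08772 >1
So |R|<1 on (-2.8000, 0).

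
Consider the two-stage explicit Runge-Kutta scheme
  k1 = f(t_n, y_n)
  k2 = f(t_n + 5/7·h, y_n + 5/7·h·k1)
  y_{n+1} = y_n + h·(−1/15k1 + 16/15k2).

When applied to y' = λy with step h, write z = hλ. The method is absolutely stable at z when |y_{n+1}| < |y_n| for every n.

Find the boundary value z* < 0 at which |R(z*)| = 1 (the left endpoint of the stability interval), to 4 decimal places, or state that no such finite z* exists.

z* = -1.3125.

With y'=λy (z=hλ):
  k1=λy_n ⇒ h·k1=z·y_n;  k2=λ(1+5/7z)y_n ⇒ h·k2=z(1+5/7z)y_n
  y_{n+1}/y_n = 1 − 1/15z + 16/15z(1+5/7z) = 1 + z + 16/21z²
  ⇒ R(z) = 1 + z + 16/21z².

Solve |R(x)|<1 on ℝ⁻.
x=-0.56: |R|=0.6789
R=1: x+16/21x²=0 ⇒ x=−21/16=-1.3125; min R=1−1/(4·16/21)=0.6719>−1
Confirm numerically:
  x=-1.194: |R|=0.89220 <1
  x=-1.071: |R|=0.80294 <1
  x=-0.925: |R|=0.72690 <1
  x=-0.857: |R|=0.70258 <1
  x=-1.678: |R|=1.46728 >1
  x=-1.425: |R|=1.12214 >1
Stable set (-1.3125, 0).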